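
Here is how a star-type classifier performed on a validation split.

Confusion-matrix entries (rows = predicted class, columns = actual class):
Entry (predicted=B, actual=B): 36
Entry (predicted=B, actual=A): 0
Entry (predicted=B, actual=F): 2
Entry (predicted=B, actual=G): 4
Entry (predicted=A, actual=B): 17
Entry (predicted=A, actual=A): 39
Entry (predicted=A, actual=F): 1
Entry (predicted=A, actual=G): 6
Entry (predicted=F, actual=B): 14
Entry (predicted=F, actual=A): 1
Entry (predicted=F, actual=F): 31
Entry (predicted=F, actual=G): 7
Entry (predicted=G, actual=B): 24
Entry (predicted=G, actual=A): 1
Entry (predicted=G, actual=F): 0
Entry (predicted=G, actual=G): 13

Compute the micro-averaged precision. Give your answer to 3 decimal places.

0.607

Micro-averaging pools counts across classes: ΣTP=119, ΣFP=77, ΣFN=77.
Micro-precision = TP/(TP+FP) on pooled counts = 0.607 (equals overall accuracy in single-label multiclass).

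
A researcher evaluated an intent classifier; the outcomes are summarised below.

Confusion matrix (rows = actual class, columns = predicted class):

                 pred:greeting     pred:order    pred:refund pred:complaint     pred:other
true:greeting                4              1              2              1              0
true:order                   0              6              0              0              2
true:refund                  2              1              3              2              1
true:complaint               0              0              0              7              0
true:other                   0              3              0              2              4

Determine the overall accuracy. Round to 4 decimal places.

Accuracy = trace / total = (4+6+3+7+4=24) / 41 = 24/41 = 0.5854

0.5854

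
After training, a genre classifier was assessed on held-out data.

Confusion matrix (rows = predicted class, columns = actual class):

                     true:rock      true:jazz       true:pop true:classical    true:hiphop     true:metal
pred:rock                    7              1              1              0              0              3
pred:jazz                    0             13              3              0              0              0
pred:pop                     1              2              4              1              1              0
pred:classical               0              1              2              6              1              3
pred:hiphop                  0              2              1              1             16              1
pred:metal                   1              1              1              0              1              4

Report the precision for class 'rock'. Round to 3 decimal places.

precision = TP/(TP+FP).
rock: TP=7, FP=1+1+0+0+3=5 → 7/12 = 0.5833

0.583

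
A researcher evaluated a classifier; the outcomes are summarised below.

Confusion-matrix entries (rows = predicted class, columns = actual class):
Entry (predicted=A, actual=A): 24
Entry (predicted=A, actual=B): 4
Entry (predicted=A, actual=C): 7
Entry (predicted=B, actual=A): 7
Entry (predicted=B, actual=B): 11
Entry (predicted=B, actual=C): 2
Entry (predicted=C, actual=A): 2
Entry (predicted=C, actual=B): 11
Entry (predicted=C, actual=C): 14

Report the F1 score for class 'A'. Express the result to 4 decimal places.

0.7059

One-vs-rest for 'A': TP = diagonal; FP = other classes predicted 'A'; FN = 'A' predicted as other.
F1 score = 2·TP/(2·TP+FP+FN).
A: TP=24, FP=4+7=11, FN=7+2=9 → 48/68 = 0.70588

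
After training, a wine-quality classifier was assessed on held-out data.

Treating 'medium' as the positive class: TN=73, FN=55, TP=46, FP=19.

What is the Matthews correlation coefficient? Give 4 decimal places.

MCC = (TP·TN − FP·FN) / √((TP+FP)(TP+FN)(TN+FP)(TN+FN))
Numerator = 46·73 − 19·55 = 2313
Denominator = √(65·101·92·128) = √77309440 = 8792.5787
MCC = 2313 / 8792.5787 = 0.2631

0.2631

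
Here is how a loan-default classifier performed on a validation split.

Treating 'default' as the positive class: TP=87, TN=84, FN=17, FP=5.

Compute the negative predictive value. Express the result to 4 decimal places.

0.8317

NPV = TN/(TN+FN) = 84/(84+17) = 0.8317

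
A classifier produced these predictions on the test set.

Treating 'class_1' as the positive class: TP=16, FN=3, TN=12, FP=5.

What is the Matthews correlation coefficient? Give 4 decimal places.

MCC = (TP·TN − FP·FN) / √((TP+FP)(TP+FN)(TN+FP)(TN+FN))
Numerator = 16·12 − 5·3 = 177
Denominator = √(21·19·17·15) = √101745 = 318.9749
MCC = 177 / 318.9749 = 0.5549

0.5549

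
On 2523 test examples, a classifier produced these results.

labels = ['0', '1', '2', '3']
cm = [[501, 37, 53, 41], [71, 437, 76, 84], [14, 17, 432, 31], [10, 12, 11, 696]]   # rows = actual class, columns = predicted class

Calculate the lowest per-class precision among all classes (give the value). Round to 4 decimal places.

0.7552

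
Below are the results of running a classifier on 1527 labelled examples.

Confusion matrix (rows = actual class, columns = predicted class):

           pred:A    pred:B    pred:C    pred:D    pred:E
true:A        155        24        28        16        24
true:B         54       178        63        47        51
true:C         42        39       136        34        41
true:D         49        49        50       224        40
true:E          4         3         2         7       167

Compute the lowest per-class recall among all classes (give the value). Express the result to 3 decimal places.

Per-class recall (TP/(TP+FN)):
  A: TP=155, FN=24+28+16+24=92 → 155/247 = 0.6275
  B: TP=178, FN=54+63+47+51=215 → 178/393 = 0.4529
  C: TP=136, FN=42+39+34+41=156 → 136/292 = 0.4658
  D: TP=224, FN=49+49+50+40=188 → 224/412 = 0.5437
  E: TP=167, FN=4+3+2+7=16 → 167/183 = 0.9126
Lowest is class 'B' with recall = 0.453.

0.453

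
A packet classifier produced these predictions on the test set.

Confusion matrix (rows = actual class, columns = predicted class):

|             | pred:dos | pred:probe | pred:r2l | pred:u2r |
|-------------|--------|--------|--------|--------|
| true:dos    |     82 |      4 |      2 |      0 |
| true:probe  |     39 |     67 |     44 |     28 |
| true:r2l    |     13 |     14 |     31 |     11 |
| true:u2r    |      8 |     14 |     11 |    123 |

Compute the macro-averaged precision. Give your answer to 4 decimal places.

Per-class precision (TP/(TP+FP)):
  dos: TP=82, FP=39+13+8=60 → 82/142 = 0.57746
  probe: TP=67, FP=4+14+14=32 → 67/99 = 0.67677
  r2l: TP=31, FP=2+44+11=57 → 31/88 = 0.35227
  u2r: TP=123, FP=0+28+11=39 → 123/162 = 0.75926
Macro-precision = mean = (0.57746 + 0.67677 + 0.35227 + 0.75926) / 4 = 0.5914

0.5914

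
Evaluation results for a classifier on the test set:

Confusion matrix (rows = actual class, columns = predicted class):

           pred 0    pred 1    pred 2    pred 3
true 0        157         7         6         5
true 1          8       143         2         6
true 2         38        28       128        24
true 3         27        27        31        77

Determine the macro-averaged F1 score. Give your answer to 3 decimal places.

Per-class F1 score (2·TP/(2·TP+FP+FN)):
  0: TP=157, FP=8+38+27=73, FN=7+6+5=18 → 314/405 = 0.7753
  1: TP=143, FP=7+28+27=62, FN=8+2+6=16 → 286/364 = 0.7857
  2: TP=128, FP=6+2+31=39, FN=38+28+24=90 → 256/385 = 0.6649
  3: TP=77, FP=5+6+24=35, FN=27+27+31=85 → 154/274 = 0.5620
Macro-F1 score = mean = (0.7753 + 0.7857 + 0.6649 + 0.5620) / 4 = 0.697

0.697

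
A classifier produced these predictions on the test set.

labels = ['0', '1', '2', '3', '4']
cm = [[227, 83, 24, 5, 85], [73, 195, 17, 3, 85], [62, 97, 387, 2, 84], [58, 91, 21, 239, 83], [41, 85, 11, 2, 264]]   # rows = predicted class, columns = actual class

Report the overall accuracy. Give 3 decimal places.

Accuracy = trace / total = (227+195+387+239+264=1312) / 2324 = 1312/2324 = 0.565

0.565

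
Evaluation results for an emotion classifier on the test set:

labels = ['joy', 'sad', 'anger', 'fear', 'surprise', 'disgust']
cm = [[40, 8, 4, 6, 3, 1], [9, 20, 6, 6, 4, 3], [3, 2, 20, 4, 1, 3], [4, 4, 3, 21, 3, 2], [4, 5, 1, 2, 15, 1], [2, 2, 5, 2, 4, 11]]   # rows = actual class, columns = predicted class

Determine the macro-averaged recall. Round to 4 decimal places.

0.5324

Per-class recall (TP/(TP+FN)):
  joy: TP=40, FN=8+4+6+3+1=22 → 40/62 = 0.64516
  sad: TP=20, FN=9+6+6+4+3=28 → 20/48 = 0.41667
  anger: TP=20, FN=3+2+4+1+3=13 → 20/33 = 0.60606
  fear: TP=21, FN=4+4+3+3+2=16 → 21/37 = 0.56757
  surprise: TP=15, FN=4+5+1+2+1=13 → 15/28 = 0.53571
  disgust: TP=11, FN=2+2+5+2+4=15 → 11/26 = 0.42308
Macro-recall = mean = (0.64516 + 0.41667 + 0.60606 + 0.56757 + 0.53571 + 0.42308) / 6 = 0.5324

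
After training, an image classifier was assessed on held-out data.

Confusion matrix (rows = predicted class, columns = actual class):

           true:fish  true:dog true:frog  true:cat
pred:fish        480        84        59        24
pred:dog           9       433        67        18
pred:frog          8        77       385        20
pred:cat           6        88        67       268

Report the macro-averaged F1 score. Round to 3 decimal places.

0.745

Per-class F1 score (2·TP/(2·TP+FP+FN)):
  fish: TP=480, FP=84+59+24=167, FN=9+8+6=23 → 960/1150 = 0.8348
  dog: TP=433, FP=9+67+18=94, FN=84+77+88=249 → 866/1209 = 0.7163
  frog: TP=385, FP=8+77+20=105, FN=59+67+67=193 → 770/1068 = 0.7210
  cat: TP=268, FP=6+88+67=161, FN=24+18+20=62 → 536/759 = 0.7062
Macro-F1 score = mean = (0.8348 + 0.7163 + 0.7210 + 0.7062) / 4 = 0.745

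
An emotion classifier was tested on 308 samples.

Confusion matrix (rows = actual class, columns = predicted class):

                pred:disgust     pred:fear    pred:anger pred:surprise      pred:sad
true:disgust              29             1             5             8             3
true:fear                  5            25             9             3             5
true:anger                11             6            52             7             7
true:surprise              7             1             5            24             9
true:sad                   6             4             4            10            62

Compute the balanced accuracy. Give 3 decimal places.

0.606

Balanced accuracy = mean of per-class recall.
  disgust: recall = 29/46 = 0.6304
  fear: recall = 25/47 = 0.5319
  anger: recall = 52/83 = 0.6265
  surprise: recall = 24/46 = 0.5217
  sad: recall = 62/86 = 0.7209
Mean = (0.6304 + 0.5319 + 0.6265 + 0.5217 + 0.7209) / 5 = 0.606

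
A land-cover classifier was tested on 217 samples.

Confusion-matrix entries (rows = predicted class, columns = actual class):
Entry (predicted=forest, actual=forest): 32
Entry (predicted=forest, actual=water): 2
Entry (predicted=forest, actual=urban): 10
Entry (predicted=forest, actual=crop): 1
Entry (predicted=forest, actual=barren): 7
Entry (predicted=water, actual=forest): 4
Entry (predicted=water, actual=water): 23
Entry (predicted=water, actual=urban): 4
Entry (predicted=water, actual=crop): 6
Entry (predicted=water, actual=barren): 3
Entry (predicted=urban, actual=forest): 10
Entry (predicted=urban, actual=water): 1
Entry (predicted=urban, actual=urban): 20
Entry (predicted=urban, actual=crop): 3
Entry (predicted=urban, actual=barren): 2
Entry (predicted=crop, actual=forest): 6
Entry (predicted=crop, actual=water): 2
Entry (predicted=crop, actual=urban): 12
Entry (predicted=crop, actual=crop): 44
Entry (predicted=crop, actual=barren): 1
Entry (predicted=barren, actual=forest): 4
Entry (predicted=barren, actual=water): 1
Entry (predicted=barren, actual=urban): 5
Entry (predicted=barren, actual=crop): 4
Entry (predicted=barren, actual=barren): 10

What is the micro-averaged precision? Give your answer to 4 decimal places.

Micro-averaging pools counts across classes: ΣTP=129, ΣFP=88, ΣFN=88.
Micro-precision = TP/(TP+FP) on pooled counts = 0.5945 (equals overall accuracy in single-label multiclass).

0.5945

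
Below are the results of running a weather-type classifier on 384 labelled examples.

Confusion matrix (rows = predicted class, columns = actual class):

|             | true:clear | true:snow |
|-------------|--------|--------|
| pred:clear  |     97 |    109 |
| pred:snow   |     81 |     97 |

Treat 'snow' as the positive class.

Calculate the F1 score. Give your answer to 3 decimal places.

0.505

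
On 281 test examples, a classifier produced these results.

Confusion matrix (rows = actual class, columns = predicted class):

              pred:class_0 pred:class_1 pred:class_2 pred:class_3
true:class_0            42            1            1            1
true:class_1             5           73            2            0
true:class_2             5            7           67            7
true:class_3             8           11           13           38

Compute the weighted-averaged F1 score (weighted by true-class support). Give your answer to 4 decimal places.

Per-class F1 score (2·TP/(2·TP+FP+FN)):
  class_0: TP=42, FP=5+5+8=18, FN=1+1+1=3 → 84/105 = 0.80000
  class_1: TP=73, FP=1+7+11=19, FN=5+2+0=7 → 146/172 = 0.84884
  class_2: TP=67, FP=1+2+13=16, FN=5+7+7=19 → 134/169 = 0.79290
  class_3: TP=38, FP=1+0+7=8, FN=8+11+13=32 → 76/116 = 0.65517
Weighted-F1 score = Σ (supportᵢ/N)·F1 scoreᵢ with N=281: (45/281)·0.80000 + (80/281)·0.84884 + (86/281)·0.79290 + (70/281)·0.65517 = 0.7757

0.7757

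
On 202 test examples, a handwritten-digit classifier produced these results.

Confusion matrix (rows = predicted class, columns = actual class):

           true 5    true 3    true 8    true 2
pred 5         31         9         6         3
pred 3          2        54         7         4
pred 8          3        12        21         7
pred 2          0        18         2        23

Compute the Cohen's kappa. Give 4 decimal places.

Observed agreement pₒ = trace/N = 129/202 = 0.63861
Expected agreement pₑ = Σ (rowᵢ·colᵢ)/N² = (36·49 + 93·67 + 36·43 + 37·43)/202² = 0.27287
κ = (pₒ − pₑ)/(1 − pₑ) = (0.63861 − 0.27287)/(1 − 0.27287) = 0.5030

0.5030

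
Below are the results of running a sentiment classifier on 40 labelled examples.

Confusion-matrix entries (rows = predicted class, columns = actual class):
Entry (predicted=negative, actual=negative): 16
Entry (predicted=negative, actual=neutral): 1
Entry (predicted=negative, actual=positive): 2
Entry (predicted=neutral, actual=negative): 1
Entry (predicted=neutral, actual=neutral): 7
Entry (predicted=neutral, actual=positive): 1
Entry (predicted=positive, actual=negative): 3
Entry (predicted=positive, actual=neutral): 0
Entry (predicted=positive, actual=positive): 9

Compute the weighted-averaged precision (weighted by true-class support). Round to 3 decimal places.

Per-class precision (TP/(TP+FP)):
  negative: TP=16, FP=1+2=3 → 16/19 = 0.8421
  neutral: TP=7, FP=1+1=2 → 7/9 = 0.7778
  positive: TP=9, FP=3+0=3 → 9/12 = 0.7500
Weighted-precision = Σ (supportᵢ/N)·precisionᵢ with N=40: (20/40)·0.8421 + (8/40)·0.7778 + (12/40)·0.7500 = 0.802

0.802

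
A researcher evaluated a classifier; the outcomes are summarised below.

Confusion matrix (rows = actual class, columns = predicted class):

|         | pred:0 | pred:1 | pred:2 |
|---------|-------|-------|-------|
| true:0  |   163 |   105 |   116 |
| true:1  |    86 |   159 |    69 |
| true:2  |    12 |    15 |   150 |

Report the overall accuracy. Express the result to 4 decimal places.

0.5394

Accuracy = trace / total = (163+159+150=472) / 875 = 472/875 = 0.5394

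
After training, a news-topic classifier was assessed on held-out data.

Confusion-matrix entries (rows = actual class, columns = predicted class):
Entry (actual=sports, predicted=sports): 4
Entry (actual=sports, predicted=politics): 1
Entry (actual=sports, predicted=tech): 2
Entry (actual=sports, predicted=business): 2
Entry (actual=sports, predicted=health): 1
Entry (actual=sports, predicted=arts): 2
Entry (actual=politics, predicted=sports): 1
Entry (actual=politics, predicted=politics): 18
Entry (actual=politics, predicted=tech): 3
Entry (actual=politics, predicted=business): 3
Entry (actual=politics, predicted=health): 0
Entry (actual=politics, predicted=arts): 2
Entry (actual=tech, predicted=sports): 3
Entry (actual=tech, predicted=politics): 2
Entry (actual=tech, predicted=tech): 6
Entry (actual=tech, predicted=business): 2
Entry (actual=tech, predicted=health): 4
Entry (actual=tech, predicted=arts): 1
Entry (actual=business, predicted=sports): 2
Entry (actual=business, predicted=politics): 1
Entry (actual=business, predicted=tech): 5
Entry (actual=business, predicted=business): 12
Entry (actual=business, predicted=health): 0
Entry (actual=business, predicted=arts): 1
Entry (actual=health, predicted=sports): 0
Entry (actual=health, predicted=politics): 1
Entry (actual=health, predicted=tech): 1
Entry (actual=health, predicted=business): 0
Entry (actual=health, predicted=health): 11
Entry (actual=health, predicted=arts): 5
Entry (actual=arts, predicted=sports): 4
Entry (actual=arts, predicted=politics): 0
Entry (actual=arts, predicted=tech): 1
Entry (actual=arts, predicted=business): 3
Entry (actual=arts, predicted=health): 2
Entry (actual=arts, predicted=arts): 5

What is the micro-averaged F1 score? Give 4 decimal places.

Micro-averaging pools counts across classes: ΣTP=56, ΣFP=55, ΣFN=55.
Micro-F1 score = 2·TP/(2·TP+FP+FN) on pooled counts = 0.5045 (equals overall accuracy in single-label multiclass).

0.5045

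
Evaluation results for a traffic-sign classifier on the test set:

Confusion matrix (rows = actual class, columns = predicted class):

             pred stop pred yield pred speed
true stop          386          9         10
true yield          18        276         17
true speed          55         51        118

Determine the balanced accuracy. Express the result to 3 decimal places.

0.789

Balanced accuracy = mean of per-class recall.
  stop: recall = 386/405 = 0.9531
  yield: recall = 276/311 = 0.8875
  speed: recall = 118/224 = 0.5268
Mean = (0.9531 + 0.8875 + 0.5268) / 3 = 0.789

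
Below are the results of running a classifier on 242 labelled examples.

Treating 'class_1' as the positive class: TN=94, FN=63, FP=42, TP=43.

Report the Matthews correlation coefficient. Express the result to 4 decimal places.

0.1006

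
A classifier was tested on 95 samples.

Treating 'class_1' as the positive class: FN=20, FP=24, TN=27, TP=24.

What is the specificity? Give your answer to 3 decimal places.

0.529

Specificity = TN/(TN+FP) = 27/(27+24) = 0.529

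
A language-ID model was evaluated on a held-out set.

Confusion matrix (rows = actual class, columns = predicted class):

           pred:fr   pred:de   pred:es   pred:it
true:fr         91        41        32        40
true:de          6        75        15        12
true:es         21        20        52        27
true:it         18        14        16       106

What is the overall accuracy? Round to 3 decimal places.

0.553

Accuracy = trace / total = (91+75+52+106=324) / 586 = 324/586 = 0.553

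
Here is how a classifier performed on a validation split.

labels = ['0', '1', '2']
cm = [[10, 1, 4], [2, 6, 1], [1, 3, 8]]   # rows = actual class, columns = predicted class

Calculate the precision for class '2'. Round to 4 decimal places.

0.6154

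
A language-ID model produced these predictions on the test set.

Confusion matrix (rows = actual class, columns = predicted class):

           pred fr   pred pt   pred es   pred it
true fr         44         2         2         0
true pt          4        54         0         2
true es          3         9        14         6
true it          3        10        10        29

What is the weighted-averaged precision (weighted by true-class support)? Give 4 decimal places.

0.7307

Per-class precision (TP/(TP+FP)):
  fr: TP=44, FP=4+3+3=10 → 44/54 = 0.81481
  pt: TP=54, FP=2+9+10=21 → 54/75 = 0.72000
  es: TP=14, FP=2+0+10=12 → 14/26 = 0.53846
  it: TP=29, FP=0+2+6=8 → 29/37 = 0.78378
Weighted-precision = Σ (supportᵢ/N)·precisionᵢ with N=192: (48/192)·0.81481 + (60/192)·0.72000 + (32/192)·0.53846 + (52/192)·0.78378 = 0.7307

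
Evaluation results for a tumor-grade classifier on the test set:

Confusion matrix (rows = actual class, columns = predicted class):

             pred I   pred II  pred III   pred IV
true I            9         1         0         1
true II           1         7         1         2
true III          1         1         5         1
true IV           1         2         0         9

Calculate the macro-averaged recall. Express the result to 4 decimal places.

0.7074

Per-class recall (TP/(TP+FN)):
  I: TP=9, FN=1+0+1=2 → 9/11 = 0.81818
  II: TP=7, FN=1+1+2=4 → 7/11 = 0.63636
  III: TP=5, FN=1+1+1=3 → 5/8 = 0.62500
  IV: TP=9, FN=1+2+0=3 → 9/12 = 0.75000
Macro-recall = mean = (0.81818 + 0.63636 + 0.62500 + 0.75000) / 4 = 0.7074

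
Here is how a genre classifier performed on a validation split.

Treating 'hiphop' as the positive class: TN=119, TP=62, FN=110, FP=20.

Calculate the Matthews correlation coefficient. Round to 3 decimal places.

MCC = (TP·TN − FP·FN) / √((TP+FP)(TP+FN)(TN+FP)(TN+FN))
Numerator = 62·119 − 20·110 = 5178
Denominator = √(82·172·139·229) = √448944424 = 21188.3087
MCC = 5178 / 21188.3087 = 0.244

0.244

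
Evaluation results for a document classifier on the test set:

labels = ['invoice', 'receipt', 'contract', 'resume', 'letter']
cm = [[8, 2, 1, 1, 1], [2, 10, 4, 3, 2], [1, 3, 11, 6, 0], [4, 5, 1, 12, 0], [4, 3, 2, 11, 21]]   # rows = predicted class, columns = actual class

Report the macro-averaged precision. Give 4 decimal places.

Per-class precision (TP/(TP+FP)):
  invoice: TP=8, FP=2+1+1+1=5 → 8/13 = 0.61538
  receipt: TP=10, FP=2+4+3+2=11 → 10/21 = 0.47619
  contract: TP=11, FP=1+3+6+0=10 → 11/21 = 0.52381
  resume: TP=12, FP=4+5+1+0=10 → 12/22 = 0.54545
  letter: TP=21, FP=4+3+2+11=20 → 21/41 = 0.51220
Macro-precision = mean = (0.61538 + 0.47619 + 0.52381 + 0.54545 + 0.51220) / 5 = 0.5346

0.5346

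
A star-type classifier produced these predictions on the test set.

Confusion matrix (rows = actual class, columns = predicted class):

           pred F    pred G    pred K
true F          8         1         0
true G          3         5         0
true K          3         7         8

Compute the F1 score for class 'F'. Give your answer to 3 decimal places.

One-vs-rest for 'F': TP = diagonal; FP = other classes predicted 'F'; FN = 'F' predicted as other.
F1 score = 2·TP/(2·TP+FP+FN).
F: TP=8, FP=3+3=6, FN=1+0=1 → 16/23 = 0.6957

0.696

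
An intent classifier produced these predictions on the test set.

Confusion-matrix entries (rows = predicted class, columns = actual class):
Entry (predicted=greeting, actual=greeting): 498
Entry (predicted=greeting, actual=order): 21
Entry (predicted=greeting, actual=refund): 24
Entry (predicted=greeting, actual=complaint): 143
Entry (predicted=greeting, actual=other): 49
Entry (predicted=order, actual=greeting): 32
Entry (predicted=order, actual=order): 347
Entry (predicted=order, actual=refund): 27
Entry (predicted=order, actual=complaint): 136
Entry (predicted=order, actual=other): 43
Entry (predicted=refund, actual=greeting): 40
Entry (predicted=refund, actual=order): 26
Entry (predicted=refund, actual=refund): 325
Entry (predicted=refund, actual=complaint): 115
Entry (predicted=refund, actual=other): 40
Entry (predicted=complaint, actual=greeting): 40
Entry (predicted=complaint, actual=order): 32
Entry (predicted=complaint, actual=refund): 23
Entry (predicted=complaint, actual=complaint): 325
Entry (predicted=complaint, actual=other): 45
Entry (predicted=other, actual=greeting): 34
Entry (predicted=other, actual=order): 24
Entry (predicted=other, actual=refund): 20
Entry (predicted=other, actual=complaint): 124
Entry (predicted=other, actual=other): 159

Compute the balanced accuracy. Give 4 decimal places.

0.6358

Balanced accuracy = mean of per-class recall.
  greeting: recall = 498/644 = 0.77329
  order: recall = 347/450 = 0.77111
  refund: recall = 325/419 = 0.77566
  complaint: recall = 325/843 = 0.38553
  other: recall = 159/336 = 0.47321
Mean = (0.77329 + 0.77111 + 0.77566 + 0.38553 + 0.47321) / 5 = 0.6358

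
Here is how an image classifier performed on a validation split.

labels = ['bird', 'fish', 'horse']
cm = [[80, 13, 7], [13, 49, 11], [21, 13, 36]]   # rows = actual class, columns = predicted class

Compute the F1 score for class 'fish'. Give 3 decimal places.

F1 score = 2·TP/(2·TP+FP+FN).
fish: TP=49, FP=13+13=26, FN=13+11=24 → 98/148 = 0.6622

0.662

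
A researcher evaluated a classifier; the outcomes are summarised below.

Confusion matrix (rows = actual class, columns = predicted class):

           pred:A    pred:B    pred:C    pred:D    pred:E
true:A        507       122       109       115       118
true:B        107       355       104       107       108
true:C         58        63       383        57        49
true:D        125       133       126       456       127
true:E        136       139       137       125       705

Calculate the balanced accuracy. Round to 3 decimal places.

Balanced accuracy = mean of per-class recall.
  A: recall = 507/971 = 0.5221
  B: recall = 355/781 = 0.4545
  C: recall = 383/610 = 0.6279
  D: recall = 456/967 = 0.4716
  E: recall = 705/1242 = 0.5676
Mean = (0.5221 + 0.4545 + 0.6279 + 0.4716 + 0.5676) / 5 = 0.529

0.529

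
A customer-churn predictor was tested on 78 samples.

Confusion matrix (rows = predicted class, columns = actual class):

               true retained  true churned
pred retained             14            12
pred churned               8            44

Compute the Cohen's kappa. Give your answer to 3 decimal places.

0.400

Observed agreement pₒ = trace/N = 58/78 = 0.7436
Expected agreement pₑ = Σ (rowᵢ·colᵢ)/N² = (22·26 + 56·52)/78² = 0.5726
κ = (pₒ − pₑ)/(1 − pₑ) = (0.7436 − 0.5726)/(1 − 0.5726) = 0.400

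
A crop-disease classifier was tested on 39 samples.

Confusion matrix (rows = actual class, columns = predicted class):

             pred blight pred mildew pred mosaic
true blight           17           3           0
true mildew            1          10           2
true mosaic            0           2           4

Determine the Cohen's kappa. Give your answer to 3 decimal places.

0.665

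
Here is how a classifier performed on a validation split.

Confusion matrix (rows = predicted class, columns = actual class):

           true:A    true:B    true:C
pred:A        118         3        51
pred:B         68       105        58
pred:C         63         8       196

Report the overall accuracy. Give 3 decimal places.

Accuracy = trace / total = (118+105+196=419) / 670 = 419/670 = 0.625

0.625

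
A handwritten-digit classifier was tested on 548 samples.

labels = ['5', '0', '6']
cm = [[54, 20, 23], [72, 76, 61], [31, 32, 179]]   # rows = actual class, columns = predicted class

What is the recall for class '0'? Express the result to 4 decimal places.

0.3636

One-vs-rest for '0': TP = diagonal; FP = other classes predicted '0'; FN = '0' predicted as other.
recall = TP/(TP+FN).
0: TP=76, FN=72+61=133 → 76/209 = 0.36364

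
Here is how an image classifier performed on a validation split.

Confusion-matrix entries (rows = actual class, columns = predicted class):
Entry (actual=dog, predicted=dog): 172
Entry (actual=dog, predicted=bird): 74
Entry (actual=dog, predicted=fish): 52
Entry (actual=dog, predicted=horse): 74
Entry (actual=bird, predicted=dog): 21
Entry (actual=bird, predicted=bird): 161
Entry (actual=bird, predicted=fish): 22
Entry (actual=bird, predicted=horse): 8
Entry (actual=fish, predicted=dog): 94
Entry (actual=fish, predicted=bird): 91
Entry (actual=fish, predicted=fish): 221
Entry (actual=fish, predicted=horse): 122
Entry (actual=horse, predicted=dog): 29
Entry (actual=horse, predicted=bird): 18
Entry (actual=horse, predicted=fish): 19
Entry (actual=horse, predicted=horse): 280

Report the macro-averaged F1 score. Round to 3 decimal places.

Per-class F1 score (2·TP/(2·TP+FP+FN)):
  dog: TP=172, FP=21+94+29=144, FN=74+52+74=200 → 344/688 = 0.5000
  bird: TP=161, FP=74+91+18=183, FN=21+22+8=51 → 322/556 = 0.5791
  fish: TP=221, FP=52+22+19=93, FN=94+91+122=307 → 442/842 = 0.5249
  horse: TP=280, FP=74+8+122=204, FN=29+18+19=66 → 560/830 = 0.6747
Macro-F1 score = mean = (0.5000 + 0.5791 + 0.5249 + 0.6747) / 4 = 0.570

0.570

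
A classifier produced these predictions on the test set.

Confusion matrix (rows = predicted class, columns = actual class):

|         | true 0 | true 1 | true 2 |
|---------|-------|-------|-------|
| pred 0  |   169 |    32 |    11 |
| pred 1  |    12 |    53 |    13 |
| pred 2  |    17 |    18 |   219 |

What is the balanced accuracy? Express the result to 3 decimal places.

Balanced accuracy = mean of per-class recall.
  0: recall = 169/198 = 0.8535
  1: recall = 53/103 = 0.5146
  2: recall = 219/243 = 0.9012
Mean = (0.8535 + 0.5146 + 0.9012) / 3 = 0.756

0.756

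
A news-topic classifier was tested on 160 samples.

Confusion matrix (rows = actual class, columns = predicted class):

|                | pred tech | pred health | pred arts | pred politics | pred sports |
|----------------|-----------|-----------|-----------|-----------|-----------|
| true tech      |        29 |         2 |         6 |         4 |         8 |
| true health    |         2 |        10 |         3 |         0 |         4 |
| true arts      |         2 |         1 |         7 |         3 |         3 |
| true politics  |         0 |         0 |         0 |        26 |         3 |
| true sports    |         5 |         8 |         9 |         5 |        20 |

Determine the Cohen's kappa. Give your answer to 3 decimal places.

0.457

Observed agreement pₒ = trace/N = 92/160 = 0.5750
Expected agreement pₑ = Σ (rowᵢ·colᵢ)/N² = (49·38 + 19·21 + 16·25 + 29·38 + 47·38)/160² = 0.2168
κ = (pₒ − pₑ)/(1 − pₑ) = (0.5750 − 0.2168)/(1 − 0.2168) = 0.457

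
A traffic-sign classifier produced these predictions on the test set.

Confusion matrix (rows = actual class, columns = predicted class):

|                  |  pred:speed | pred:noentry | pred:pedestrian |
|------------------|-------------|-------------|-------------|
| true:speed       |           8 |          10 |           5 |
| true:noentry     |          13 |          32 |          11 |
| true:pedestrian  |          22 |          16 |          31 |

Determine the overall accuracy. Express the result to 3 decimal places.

0.480

Accuracy = trace / total = (8+32+31=71) / 148 = 71/148 = 0.480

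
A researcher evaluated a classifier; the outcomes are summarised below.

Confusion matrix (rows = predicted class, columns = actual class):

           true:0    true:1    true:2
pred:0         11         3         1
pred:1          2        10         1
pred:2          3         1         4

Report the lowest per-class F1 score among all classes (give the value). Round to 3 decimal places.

0.571

Per-class F1 score (2·TP/(2·TP+FP+FN)):
  0: TP=11, FP=3+1=4, FN=2+3=5 → 22/31 = 0.7097
  1: TP=10, FP=2+1=3, FN=3+1=4 → 20/27 = 0.7407
  2: TP=4, FP=3+1=4, FN=1+1=2 → 8/14 = 0.5714
Lowest is class '2' with F1 score = 0.571.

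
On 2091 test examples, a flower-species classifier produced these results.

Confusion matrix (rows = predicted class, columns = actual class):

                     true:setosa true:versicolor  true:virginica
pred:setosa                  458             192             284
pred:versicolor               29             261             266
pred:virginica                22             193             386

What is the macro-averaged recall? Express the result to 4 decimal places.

Per-class recall (TP/(TP+FN)):
  setosa: TP=458, FN=29+22=51 → 458/509 = 0.89980
  versicolor: TP=261, FN=192+193=385 → 261/646 = 0.40402
  virginica: TP=386, FN=284+266=550 → 386/936 = 0.41239
Macro-recall = mean = (0.89980 + 0.40402 + 0.41239) / 3 = 0.5721

0.5721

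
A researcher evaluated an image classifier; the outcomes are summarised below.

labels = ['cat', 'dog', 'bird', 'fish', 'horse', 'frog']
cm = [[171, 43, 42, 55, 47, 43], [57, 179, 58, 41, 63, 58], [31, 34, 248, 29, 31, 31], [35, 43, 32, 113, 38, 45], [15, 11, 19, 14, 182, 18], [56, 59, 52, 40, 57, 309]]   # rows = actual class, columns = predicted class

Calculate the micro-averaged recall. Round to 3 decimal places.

0.501

Micro-averaging pools counts across classes: ΣTP=1202, ΣFP=1197, ΣFN=1197.
Micro-recall = TP/(TP+FN) on pooled counts = 0.501 (equals overall accuracy in single-label multiclass).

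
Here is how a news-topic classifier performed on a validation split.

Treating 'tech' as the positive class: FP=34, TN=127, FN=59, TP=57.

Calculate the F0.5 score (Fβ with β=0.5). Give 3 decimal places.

0.594

Fβ = (1+β²)·TP / ((1+β²)·TP + β²·FN + FP), with β²=1/4
= 1.25·57 / (1.25·57 + 0.25·59 + 34) = 0.594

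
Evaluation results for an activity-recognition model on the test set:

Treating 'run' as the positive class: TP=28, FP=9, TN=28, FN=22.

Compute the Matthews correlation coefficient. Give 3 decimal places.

MCC = (TP·TN − FP·FN) / √((TP+FP)(TP+FN)(TN+FP)(TN+FN))
Numerator = 28·28 − 9·22 = 586
Denominator = √(37·50·37·50) = √3422500 = 1850.0000
MCC = 586 / 1850.0000 = 0.317

0.317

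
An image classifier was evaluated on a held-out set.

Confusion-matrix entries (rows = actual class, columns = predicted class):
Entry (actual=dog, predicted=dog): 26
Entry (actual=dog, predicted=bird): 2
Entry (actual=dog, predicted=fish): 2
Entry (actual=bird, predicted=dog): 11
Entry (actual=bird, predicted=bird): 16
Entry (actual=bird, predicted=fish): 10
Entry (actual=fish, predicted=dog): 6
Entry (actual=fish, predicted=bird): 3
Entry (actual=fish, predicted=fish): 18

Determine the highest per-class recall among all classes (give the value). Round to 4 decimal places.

0.8667

Per-class recall (TP/(TP+FN)):
  dog: TP=26, FN=2+2=4 → 26/30 = 0.86667
  bird: TP=16, FN=11+10=21 → 16/37 = 0.43243
  fish: TP=18, FN=6+3=9 → 18/27 = 0.66667
Highest is class 'dog' with recall = 0.8667.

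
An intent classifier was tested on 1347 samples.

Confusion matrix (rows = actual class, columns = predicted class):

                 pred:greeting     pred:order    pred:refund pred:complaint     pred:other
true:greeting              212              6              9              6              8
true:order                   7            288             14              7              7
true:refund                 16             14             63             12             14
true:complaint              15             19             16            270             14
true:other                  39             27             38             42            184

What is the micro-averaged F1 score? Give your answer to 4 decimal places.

0.7550

Micro-averaging pools counts across classes: ΣTP=1017, ΣFP=330, ΣFN=330.
Micro-F1 score = 2·TP/(2·TP+FP+FN) on pooled counts = 0.7550 (equals overall accuracy in single-label multiclass).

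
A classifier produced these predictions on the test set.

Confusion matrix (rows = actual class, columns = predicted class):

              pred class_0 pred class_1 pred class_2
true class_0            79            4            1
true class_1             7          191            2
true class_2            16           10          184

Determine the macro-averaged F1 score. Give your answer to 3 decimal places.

0.907

Per-class F1 score (2·TP/(2·TP+FP+FN)):
  class_0: TP=79, FP=7+16=23, FN=4+1=5 → 158/186 = 0.8495
  class_1: TP=191, FP=4+10=14, FN=7+2=9 → 382/405 = 0.9432
  class_2: TP=184, FP=1+2=3, FN=16+10=26 → 368/397 = 0.9270
Macro-F1 score = mean = (0.8495 + 0.9432 + 0.9270) / 3 = 0.907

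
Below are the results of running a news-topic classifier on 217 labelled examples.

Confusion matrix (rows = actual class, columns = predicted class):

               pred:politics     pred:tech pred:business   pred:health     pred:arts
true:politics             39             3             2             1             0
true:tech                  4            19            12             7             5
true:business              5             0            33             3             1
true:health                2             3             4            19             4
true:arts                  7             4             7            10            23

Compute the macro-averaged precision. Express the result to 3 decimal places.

Per-class precision (TP/(TP+FP)):
  politics: TP=39, FP=4+5+2+7=18 → 39/57 = 0.6842
  tech: TP=19, FP=3+0+3+4=10 → 19/29 = 0.6552
  business: TP=33, FP=2+12+4+7=25 → 33/58 = 0.5690
  health: TP=19, FP=1+7+3+10=21 → 19/40 = 0.4750
  arts: TP=23, FP=0+5+1+4=10 → 23/33 = 0.6970
Macro-precision = mean = (0.6842 + 0.6552 + 0.5690 + 0.4750 + 0.6970) / 5 = 0.616

0.616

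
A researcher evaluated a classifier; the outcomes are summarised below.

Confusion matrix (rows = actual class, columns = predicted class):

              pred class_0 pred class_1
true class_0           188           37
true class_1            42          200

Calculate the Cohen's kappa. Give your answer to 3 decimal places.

0.661

Observed agreement pₒ = trace/N = 388/467 = 0.8308
Expected agreement pₑ = Σ (rowᵢ·colᵢ)/N² = (225·230 + 242·237)/467² = 0.5003
κ = (pₒ − pₑ)/(1 − pₑ) = (0.8308 − 0.5003)/(1 − 0.5003) = 0.661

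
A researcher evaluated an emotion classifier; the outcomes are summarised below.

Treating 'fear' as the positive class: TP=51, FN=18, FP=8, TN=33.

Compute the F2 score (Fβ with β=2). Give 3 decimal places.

Fβ = (1+β²)·TP / ((1+β²)·TP + β²·FN + FP), with β²=4
= 5·51 / (5·51 + 4·18 + 8) = 0.761

0.761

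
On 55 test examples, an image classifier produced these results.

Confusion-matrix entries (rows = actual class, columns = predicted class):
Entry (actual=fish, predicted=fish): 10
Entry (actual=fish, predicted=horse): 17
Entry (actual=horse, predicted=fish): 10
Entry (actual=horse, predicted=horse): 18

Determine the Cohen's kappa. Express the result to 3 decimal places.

0.013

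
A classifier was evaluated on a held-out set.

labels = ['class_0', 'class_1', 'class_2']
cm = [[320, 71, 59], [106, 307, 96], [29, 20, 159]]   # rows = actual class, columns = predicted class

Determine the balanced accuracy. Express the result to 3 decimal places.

Balanced accuracy = mean of per-class recall.
  class_0: recall = 320/450 = 0.7111
  class_1: recall = 307/509 = 0.6031
  class_2: recall = 159/208 = 0.7644
Mean = (0.7111 + 0.6031 + 0.7644) / 3 = 0.693

0.693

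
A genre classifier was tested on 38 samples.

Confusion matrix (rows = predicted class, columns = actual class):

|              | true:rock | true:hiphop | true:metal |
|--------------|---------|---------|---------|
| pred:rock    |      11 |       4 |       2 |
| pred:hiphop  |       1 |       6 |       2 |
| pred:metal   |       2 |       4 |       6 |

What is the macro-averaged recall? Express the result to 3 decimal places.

0.605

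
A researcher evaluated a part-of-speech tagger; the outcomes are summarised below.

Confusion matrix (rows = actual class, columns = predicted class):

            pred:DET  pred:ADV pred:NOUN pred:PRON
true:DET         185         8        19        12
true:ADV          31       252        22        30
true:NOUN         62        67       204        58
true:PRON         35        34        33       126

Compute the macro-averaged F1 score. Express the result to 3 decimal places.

Per-class F1 score (2·TP/(2·TP+FP+FN)):
  DET: TP=185, FP=31+62+35=128, FN=8+19+12=39 → 370/537 = 0.6890
  ADV: TP=252, FP=8+67+34=109, FN=31+22+30=83 → 504/696 = 0.7241
  NOUN: TP=204, FP=19+22+33=74, FN=62+67+58=187 → 408/669 = 0.6099
  PRON: TP=126, FP=12+30+58=100, FN=35+34+33=102 → 252/454 = 0.5551
Macro-F1 score = mean = (0.6890 + 0.7241 + 0.6099 + 0.5551) / 4 = 0.645

0.645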